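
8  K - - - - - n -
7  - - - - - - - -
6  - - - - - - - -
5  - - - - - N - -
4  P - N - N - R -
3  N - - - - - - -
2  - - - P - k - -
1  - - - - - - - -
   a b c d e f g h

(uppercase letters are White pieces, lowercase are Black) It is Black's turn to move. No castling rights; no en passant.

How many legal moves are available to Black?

Black to move; king on f2.
In check: yes, from the white knight on e4.
Legal moves: Kf3, Ke2, Kf1, Ke1.
Count: 4.

4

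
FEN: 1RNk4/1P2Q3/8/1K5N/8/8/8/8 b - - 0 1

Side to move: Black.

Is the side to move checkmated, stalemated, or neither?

Black to move; black king on d8.
In check: yes, from the white queen on e7.
King squares — c7: attacked by Qe7; d7: attacked by Qe7; e7: attacked by Nc8; c8: attacked by Pb7; e8: attacked by Qe7.
Legal moves for Black: none.
In check with no legal moves → checkmate.

checkmate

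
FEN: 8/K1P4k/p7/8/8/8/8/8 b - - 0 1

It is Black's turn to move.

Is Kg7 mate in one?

no

After Kg7: white king on a7; in check: no.
White is not in check, so this cannot be checkmate.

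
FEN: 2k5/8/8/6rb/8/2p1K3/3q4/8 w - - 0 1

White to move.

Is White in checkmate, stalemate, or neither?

neither

White to move; white king on e3.
In check: yes, from the black queen on d2.
King squares — d2: attacked by Pc3; e2: attacked by Qd2; f2: attacked by Qd2; d3: attacked by Qd2; f3: attacked by Bh5; d4: attacked by Qd2; e4: available; f4: attacked by Qd2.
Legal moves for White: Ke4.
White is in check but has 1 legal move → neither.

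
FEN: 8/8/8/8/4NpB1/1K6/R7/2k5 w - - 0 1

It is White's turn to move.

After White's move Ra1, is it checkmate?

yes

After Ra1: black king on c1; in check: yes, from the white rook on a1.
King squares — b1: attacked by Ra1; d1: attacked by Ra1; b2: attacked by Kb3; c2: attacked by Kb3; d2: attacked by Ne4.
Black has no legal moves → checkmate.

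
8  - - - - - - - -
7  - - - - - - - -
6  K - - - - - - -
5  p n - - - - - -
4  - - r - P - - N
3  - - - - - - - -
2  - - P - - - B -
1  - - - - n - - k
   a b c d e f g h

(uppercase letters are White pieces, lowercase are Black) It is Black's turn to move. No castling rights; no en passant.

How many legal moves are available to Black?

Black to move; king on h1.
In check: yes, from the white bishop on g2.
Legal moves: Kh2, Kg1, Nxg2.
Count: 3.

3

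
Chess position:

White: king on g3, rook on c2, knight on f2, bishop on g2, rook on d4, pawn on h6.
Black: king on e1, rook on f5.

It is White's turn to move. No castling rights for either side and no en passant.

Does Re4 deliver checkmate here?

yes

After Re4: black king on e1; in check: yes, from the white rook on e4.
King squares — d1: attacked by Nf2; f1: attacked by Bg2; d2: attacked by Rc2; e2: attacked by Rc2; f2: attacked by Rc2.
Black has no legal moves → checkmate.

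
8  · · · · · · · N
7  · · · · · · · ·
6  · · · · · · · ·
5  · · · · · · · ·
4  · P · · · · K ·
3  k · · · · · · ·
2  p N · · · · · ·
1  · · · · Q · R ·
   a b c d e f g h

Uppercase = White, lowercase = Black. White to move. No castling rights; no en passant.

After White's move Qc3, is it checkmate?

yes

After Qc3: black king on a3; in check: yes, from the white queen on c3.
King squares — a2: own pawn; b2: attacked by Qc3; b3: attacked by Qc3; a4: attacked by Nb2; b4: attacked by Qc3.
Black has no legal moves → checkmate.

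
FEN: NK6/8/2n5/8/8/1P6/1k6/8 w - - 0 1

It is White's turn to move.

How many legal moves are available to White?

3

White to move; king on b8.
In check: yes, from the black knight on c6.
Legal moves: Kc8, Kc7, Kb7.
Count: 3.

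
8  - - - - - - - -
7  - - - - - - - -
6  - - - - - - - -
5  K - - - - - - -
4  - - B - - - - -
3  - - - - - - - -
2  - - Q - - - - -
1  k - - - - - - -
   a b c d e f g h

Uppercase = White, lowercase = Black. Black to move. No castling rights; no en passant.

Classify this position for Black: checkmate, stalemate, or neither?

Black to move; black king on a1.
In check: no.
King squares — b1: attacked by Qc2; a2: attacked by Qc2; b2: attacked by Qc2.
Legal moves for Black: none.
Not in check and no legal moves → stalemate.

stalemate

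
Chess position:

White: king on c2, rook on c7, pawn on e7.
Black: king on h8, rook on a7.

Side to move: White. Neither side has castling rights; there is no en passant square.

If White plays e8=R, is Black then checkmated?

After e8=R: black king on h8; in check: yes, from the white rook on e8.
King squares — g7: attacked by Rc7; h7: attacked by Rc7; g8: attacked by Re8.
Black has no legal moves → checkmate.

yes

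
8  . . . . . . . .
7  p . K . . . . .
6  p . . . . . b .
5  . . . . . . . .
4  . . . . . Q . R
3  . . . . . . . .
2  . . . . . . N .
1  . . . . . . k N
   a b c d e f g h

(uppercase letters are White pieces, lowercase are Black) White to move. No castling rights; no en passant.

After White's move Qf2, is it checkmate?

After Qf2: black king on g1; in check: yes, from the white queen on f2.
King squares — f1: attacked by Qf2; h1: attacked by Rh4; f2: attacked by Nh1; g2: attacked by Qf2; h2: attacked by Rh4.
Black has no legal moves → checkmate.

yes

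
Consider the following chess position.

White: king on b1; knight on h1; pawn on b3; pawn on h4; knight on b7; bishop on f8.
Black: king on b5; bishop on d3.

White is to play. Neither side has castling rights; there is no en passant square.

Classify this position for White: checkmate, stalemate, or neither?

White to move; white king on b1.
In check: yes, from the black bishop on d3.
King squares — a1: available; c1: available; a2: available; b2: available; c2: attacked by Bd3.
Legal moves for White: Kb2, Ka2, Kc1, Ka1.
White is in check but has 4 legal moves → neither.

neither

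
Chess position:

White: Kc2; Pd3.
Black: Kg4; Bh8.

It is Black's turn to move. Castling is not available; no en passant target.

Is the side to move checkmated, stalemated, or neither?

neither

Black to move; black king on g4.
In check: no.
Legal moves for Black: Bg7, Bf6, Be5, Bd4, Bc3, Bb2, Ba1, Kh5, Kg5, Kf5, Kh4, Kf4, Kh3, Kg3, Kf3.
Black has 15 legal moves and is not in check → neither.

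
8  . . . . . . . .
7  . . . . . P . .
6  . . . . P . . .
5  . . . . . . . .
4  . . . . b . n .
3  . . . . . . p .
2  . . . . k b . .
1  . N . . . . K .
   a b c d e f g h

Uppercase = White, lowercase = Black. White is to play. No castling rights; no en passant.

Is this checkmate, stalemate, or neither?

checkmate

White to move; white king on g1.
In check: yes, from the black bishop on f2.
King squares — f1: attacked by Ke2; h1: attacked by Be4; f2: attacked by Ke2; g2: attacked by Be4; h2: attacked by Pg3.
Legal moves for White: none.
In check with no legal moves → checkmate.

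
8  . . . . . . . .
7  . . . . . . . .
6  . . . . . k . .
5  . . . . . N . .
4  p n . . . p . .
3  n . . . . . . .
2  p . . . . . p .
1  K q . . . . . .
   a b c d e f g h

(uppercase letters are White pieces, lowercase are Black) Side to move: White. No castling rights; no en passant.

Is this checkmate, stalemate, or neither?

checkmate

White to move; white king on a1.
In check: yes, from the black queen on b1.
King squares — b1: attacked by Pa2; a2: attacked by Qb1; b2: attacked by Qb1.
Legal moves for White: none.
In check with no legal moves → checkmate.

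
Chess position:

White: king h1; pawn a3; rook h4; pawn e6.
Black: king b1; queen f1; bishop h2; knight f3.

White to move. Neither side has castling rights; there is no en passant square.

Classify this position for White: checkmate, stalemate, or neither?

White to move; white king on h1.
In check: yes, from the black queen on f1.
King squares — g1: attacked by Qf1; g2: attacked by Qf1; h2: attacked by Nf3.
Legal moves for White: none.
In check with no legal moves → checkmate.

checkmate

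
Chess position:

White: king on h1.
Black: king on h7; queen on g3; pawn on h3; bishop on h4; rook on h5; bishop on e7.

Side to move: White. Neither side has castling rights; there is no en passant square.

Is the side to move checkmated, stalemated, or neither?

White to move; white king on h1.
In check: no.
King squares — g1: attacked by Qg3; g2: attacked by Qg3; h2: attacked by Qg3.
Legal moves for White: none.
Not in check and no legal moves → stalemate.

stalemate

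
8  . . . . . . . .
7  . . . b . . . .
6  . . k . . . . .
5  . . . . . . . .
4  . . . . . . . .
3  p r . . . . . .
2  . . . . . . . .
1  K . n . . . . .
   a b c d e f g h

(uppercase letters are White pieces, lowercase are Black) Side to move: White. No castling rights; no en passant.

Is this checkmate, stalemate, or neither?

stalemate

White to move; white king on a1.
In check: no.
King squares — b1: attacked by Rb3; a2: attacked by Nc1; b2: attacked by Pa3.
Legal moves for White: none.
Not in check and no legal moves → stalemate.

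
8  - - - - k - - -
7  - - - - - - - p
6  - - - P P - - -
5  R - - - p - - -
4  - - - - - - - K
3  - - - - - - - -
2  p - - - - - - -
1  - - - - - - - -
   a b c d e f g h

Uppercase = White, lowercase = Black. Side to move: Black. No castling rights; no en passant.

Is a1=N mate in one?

After a1=N: white king on h4; in check: no.
White is not in check, so this cannot be checkmate.

no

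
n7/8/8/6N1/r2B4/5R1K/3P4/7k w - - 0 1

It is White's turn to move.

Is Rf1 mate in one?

After Rf1: black king on h1; in check: yes, from the white rook on f1.
King squares — g1: attacked by Rf1; g2: attacked by Kh3; h2: attacked by Kh3.
Black has no legal moves → checkmate.

yes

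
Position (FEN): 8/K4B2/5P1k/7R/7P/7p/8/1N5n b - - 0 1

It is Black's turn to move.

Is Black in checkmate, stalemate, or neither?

Black to move; black king on h6.
In check: yes, from the white rook on h5.
King squares — g5: attacked by Ph4; h5: attacked by Bf7; g6: attacked by Bf7; g7: attacked by Pf6; h7: attacked by Rh5.
Legal moves for Black: none.
In check with no legal moves → checkmate.

checkmate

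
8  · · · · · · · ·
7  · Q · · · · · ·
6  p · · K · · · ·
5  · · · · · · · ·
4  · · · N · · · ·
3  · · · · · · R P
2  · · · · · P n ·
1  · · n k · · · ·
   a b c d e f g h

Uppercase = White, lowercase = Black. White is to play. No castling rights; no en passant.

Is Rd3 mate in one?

After Rd3: black king on d1; in check: yes, from the white rook on d3.
Black has 2 legal replies: Ke1, Nxd3.
In check but a legal move exists → not checkmate.

no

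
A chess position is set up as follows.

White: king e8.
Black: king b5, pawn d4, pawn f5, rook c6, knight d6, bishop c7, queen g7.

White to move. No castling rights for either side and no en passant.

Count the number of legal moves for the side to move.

White to move; king on e8.
In check: yes, from the black knight on d6.
Legal moves: none.
Count: 0.

0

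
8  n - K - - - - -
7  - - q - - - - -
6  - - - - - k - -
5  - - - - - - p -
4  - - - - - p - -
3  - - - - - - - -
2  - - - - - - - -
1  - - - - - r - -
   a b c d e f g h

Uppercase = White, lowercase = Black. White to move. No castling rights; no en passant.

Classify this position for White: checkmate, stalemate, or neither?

White to move; white king on c8.
In check: yes, from the black queen on c7.
King squares — b7: attacked by Qc7; c7: attacked by Na8; d7: attacked by Qc7; b8: attacked by Qc7; d8: attacked by Qc7.
Legal moves for White: none.
In check with no legal moves → checkmate.

checkmate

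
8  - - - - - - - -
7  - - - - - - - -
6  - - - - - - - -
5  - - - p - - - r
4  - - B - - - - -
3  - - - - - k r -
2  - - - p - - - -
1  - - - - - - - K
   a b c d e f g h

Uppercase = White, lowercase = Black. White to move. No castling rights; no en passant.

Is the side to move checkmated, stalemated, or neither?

checkmate

White to move; white king on h1.
In check: yes, from the black rook on h5.
King squares — g1: attacked by Rg3; g2: attacked by Kf3; h2: attacked by Rh5.
Legal moves for White: none.
In check with no legal moves → checkmate.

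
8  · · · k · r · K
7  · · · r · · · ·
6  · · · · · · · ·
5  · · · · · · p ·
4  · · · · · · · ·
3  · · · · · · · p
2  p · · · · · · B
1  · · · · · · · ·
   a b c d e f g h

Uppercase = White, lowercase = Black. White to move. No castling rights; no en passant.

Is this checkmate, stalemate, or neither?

checkmate

White to move; white king on h8.
In check: yes, from the black rook on f8.
King squares — g7: attacked by Rd7; h7: attacked by Rd7; g8: attacked by Rf8.
Legal moves for White: none.
In check with no legal moves → checkmate.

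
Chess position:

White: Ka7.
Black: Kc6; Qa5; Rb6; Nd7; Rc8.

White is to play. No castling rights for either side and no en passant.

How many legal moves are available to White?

White to move; king on a7.
In check: yes, from the black queen on a5.
Legal moves: none.
Count: 0.

0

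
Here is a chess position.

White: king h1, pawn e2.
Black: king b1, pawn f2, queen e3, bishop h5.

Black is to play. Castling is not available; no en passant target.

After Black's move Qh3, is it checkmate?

After Qh3: white king on h1; in check: yes, from the black queen on h3.
King squares — g1: attacked by Pf2; g2: attacked by Qh3; h2: attacked by Qh3.
White has no legal moves → checkmate.

yes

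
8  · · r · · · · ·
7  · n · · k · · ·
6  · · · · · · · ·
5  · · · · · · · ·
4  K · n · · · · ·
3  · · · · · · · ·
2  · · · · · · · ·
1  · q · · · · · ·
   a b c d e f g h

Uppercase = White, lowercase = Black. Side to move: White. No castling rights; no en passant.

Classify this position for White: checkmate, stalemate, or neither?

White to move; white king on a4.
In check: no.
King squares — a3: attacked by Nc4; b3: attacked by Qb1; b4: attacked by Qb1; a5: attacked by Nc4; b5: attacked by Qb1.
Legal moves for White: none.
Not in check and no legal moves → stalemate.

stalemate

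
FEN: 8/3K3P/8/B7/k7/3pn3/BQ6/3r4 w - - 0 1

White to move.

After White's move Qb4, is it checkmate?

yes

After Qb4: black king on a4; in check: yes, from the white queen on b4.
King squares — a3: attacked by Qb4; b3: attacked by Ba2; b4: attacked by Ba5; a5: attacked by Qb4; b5: attacked by Qb4.
Black has no legal moves → checkmate.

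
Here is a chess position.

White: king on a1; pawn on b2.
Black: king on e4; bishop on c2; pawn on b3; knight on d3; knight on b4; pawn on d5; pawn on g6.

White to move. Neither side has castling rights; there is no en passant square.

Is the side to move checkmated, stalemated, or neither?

stalemate

White to move; white king on a1.
In check: no.
King squares — b1: attacked by Bc2; a2: attacked by Pb3; b2: own pawn.
Legal moves for White: none.
Not in check and no legal moves → stalemate.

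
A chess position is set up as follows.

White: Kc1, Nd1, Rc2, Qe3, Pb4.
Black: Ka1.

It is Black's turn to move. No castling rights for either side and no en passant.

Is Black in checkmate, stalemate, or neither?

Black to move; black king on a1.
In check: no.
King squares — b1: attacked by Kc1; a2: attacked by Rc2; b2: attacked by Kc1.
Legal moves for Black: none.
Not in check and no legal moves → stalemate.

stalemate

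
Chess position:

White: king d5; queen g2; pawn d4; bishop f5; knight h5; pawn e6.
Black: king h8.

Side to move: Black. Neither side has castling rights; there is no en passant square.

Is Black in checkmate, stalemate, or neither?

stalemate

Black to move; black king on h8.
In check: no.
King squares — g7: attacked by Qg2; h7: attacked by Bf5; g8: attacked by Qg2.
Legal moves for Black: none.
Not in check and no legal moves → stalemate.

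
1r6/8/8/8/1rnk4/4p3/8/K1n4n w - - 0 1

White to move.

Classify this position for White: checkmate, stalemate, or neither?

White to move; white king on a1.
In check: no.
King squares — b1: attacked by Rb4; a2: attacked by Nc1; b2: attacked by Rb4.
Legal moves for White: none.
Not in check and no legal moves → stalemate.

stalemate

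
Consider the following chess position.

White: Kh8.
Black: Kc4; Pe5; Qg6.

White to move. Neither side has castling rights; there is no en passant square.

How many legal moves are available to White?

0

White to move; king on h8.
In check: no.
Legal moves: none.
Count: 0.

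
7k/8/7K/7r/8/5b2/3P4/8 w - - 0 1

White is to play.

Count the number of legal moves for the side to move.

1

White to move; king on h6.
In check: yes, from the black rook on h5.
Legal moves: Kg6.
Count: 1.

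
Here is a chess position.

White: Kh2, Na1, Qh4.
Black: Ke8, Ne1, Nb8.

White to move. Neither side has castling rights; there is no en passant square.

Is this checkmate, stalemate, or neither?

neither

White to move; white king on h2.
In check: no.
Legal moves for White include: Qh8+, Qd8+, Qh7, Qe7+, Qh6, Qf6, Qh5+, Qg5, Qg4, Qf4, Qe4+, Qd4, Qc4, Qb4, Qa4+, Qh3, Qg3, Qf2, ... (list truncated; more exist).
White has legal moves and is not in check → neither.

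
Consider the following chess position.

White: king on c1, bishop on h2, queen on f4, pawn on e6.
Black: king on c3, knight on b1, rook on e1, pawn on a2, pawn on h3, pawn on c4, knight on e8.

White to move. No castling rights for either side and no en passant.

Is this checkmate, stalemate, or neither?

checkmate

White to move; white king on c1.
In check: yes, from the black rook on e1.
King squares — b1: attacked by Re1; d1: attacked by Re1; b2: attacked by Kc3; c2: attacked by Kc3; d2: attacked by Nb1.
Legal moves for White: none.
In check with no legal moves → checkmate.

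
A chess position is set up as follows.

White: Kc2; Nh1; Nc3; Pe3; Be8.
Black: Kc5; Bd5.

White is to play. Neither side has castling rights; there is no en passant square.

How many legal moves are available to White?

White to move; king on c2.
In check: no.
Legal moves: Bf7, Bd7, Bg6, Bc6, Bh5, Bb5, Ba4, Nxd5, Nb5, Ne4+, Na4+, Ne2, Na2, Nd1, Nb1, Kd3, Kd2, Kb2, Kd1, Kc1, Kb1, Ng3, Nf2, e4.
Count: 24.

24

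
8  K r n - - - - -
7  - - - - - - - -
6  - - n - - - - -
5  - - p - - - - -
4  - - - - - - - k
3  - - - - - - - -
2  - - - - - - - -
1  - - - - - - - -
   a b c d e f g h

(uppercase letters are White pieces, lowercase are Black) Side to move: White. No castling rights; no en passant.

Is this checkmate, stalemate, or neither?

White to move; white king on a8.
In check: yes, from the black rook on b8.
King squares — a7: attacked by Nc6; b7: attacked by Rb8; b8: attacked by Nc6.
Legal moves for White: none.
In check with no legal moves → checkmate.

checkmate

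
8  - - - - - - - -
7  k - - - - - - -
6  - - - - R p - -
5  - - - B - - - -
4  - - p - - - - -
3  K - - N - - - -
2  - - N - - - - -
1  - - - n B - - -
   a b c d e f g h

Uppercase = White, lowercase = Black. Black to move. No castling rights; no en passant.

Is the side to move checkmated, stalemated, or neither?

Black to move; black king on a7.
In check: no.
Legal moves for Black: Kb8, Ne3, Nc3, Nf2, Nb2, cxd3, f5, c3.
Black has 8 legal moves and is not in check → neither.

neither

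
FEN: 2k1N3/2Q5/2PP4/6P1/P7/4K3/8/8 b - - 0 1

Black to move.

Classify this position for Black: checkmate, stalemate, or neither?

Black to move; black king on c8.
In check: yes, from the white queen on c7.
King squares — b7: attacked by Pc6; c7: attacked by Pd6; d7: attacked by Pc6; b8: attacked by Qc7; d8: attacked by Qc7.
Legal moves for Black: none.
In check with no legal moves → checkmate.

checkmate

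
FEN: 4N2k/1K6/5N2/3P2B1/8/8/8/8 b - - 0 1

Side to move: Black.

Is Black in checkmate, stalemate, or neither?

Black to move; black king on h8.
In check: no.
King squares — g7: attacked by Ne8; h7: attacked by Nf6; g8: attacked by Nf6.
Legal moves for Black: none.
Not in check and no legal moves → stalemate.

stalemate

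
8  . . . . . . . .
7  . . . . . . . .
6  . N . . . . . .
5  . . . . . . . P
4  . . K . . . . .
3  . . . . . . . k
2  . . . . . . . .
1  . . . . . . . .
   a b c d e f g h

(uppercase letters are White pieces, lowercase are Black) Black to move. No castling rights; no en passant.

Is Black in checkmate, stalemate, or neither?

Black to move; black king on h3.
In check: no.
Legal moves for Black: Kh4, Kg4, Kg3, Kh2, Kg2.
Black has 5 legal moves and is not in check → neither.

neither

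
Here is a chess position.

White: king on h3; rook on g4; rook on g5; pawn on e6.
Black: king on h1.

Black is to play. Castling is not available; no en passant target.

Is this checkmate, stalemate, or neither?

Black to move; black king on h1.
In check: no.
King squares — g1: attacked by Rg4; g2: attacked by Kh3; h2: attacked by Kh3.
Legal moves for Black: none.
Not in check and no legal moves → stalemate.

stalemate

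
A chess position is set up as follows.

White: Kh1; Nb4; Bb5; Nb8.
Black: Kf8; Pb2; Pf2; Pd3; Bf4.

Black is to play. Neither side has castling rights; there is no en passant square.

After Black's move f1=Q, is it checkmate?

yes

After f1=Q: white king on h1; in check: yes, from the black queen on f1.
King squares — g1: attacked by Qf1; g2: attacked by Qf1; h2: attacked by Bf4.
White has no legal moves → checkmate.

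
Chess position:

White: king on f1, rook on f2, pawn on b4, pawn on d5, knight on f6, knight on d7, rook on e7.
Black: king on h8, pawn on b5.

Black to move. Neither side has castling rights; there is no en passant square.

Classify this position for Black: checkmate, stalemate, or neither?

Black to move; black king on h8.
In check: no.
King squares — g7: attacked by Re7; h7: attacked by Nf6; g8: attacked by Nf6.
Legal moves for Black: none.
Not in check and no legal moves → stalemate.

stalemate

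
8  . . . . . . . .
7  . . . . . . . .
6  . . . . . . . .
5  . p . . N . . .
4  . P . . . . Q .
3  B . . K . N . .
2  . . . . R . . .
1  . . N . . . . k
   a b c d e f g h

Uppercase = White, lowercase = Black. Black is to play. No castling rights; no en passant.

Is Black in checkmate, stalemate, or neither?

stalemate

Black to move; black king on h1.
In check: no.
King squares — g1: attacked by Nf3; g2: attacked by Re2; h2: attacked by Re2.
Legal moves for Black: none.
Not in check and no legal moves → stalemate.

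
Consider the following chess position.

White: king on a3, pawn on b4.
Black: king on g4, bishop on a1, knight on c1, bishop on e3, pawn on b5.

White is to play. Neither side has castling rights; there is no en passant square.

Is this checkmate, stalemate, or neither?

White to move; white king on a3.
In check: no.
King squares — a2: attacked by Nc1; b2: attacked by Ba1; b3: attacked by Nc1; a4: attacked by Pb5; b4: own pawn.
Legal moves for White: none.
Not in check and no legal moves → stalemate.

stalemate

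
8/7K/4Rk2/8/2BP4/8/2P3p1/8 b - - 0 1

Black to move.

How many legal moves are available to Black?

Black to move; king on f6.
In check: yes, from the white rook on e6.
Legal moves: Kf7, Kg5, Kf5.
Count: 3.

3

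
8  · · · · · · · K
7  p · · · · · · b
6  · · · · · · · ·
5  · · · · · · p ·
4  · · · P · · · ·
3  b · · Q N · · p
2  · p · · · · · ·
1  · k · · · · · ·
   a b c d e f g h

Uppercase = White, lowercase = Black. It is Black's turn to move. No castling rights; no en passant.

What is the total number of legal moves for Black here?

Black to move; king on b1.
In check: yes, from the white queen on d3.
Legal moves: Ka2, Kc1, Ka1, Bxd3.
Count: 4.

4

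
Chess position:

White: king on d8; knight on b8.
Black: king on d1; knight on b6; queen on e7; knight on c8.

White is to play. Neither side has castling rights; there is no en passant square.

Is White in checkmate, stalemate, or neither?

checkmate

White to move; white king on d8.
In check: yes, from the black queen on e7.
King squares — c7: attacked by Qe7; d7: attacked by Nb6; e7: attacked by Nc8; c8: attacked by Nb6; e8: attacked by Qe7.
Legal moves for White: none.
In check with no legal moves → checkmate.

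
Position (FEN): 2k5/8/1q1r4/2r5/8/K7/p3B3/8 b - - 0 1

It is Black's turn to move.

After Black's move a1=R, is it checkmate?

yes

After a1=R: white king on a3; in check: yes, from the black rook on a1.
King squares — a2: attacked by Ra1; b2: attacked by Qb6; b3: attacked by Qb6; a4: attacked by Ra1; b4: attacked by Qb6.
White has no legal moves → checkmate.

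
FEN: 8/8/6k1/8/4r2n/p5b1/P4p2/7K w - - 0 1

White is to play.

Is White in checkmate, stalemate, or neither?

stalemate

White to move; white king on h1.
In check: no.
King squares — g1: attacked by Pf2; g2: attacked by Nh4; h2: attacked by Bg3.
Legal moves for White: none.
Not in check and no legal moves → stalemate.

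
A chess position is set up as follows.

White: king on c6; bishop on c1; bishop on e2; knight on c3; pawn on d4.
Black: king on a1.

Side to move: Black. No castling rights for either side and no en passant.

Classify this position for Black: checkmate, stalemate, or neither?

Black to move; black king on a1.
In check: no.
King squares — b1: attacked by Nc3; a2: attacked by Nc3; b2: attacked by Bc1.
Legal moves for Black: none.
Not in check and no legal moves → stalemate.

stalemate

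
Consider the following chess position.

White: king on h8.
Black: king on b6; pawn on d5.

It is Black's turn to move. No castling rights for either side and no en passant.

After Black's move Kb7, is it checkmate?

no

After Kb7: white king on h8; in check: no.
White is not in check, so this cannot be checkmate.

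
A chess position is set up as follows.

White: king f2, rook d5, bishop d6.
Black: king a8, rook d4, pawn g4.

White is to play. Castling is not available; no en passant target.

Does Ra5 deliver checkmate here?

no

After Ra5: black king on a8; in check: yes, from the white rook on a5.
Black has 1 legal reply: Kb7.
In check but a legal move exists → not checkmate.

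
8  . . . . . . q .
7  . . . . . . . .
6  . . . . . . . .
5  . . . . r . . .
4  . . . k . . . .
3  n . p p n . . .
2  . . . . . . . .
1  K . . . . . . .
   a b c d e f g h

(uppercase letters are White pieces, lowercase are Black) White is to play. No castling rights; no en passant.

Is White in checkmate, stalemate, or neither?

White to move; white king on a1.
In check: no.
King squares — b1: attacked by Na3; a2: attacked by Qg8; b2: attacked by Pc3.
Legal moves for White: none.
Not in check and no legal moves → stalemate.

stalemate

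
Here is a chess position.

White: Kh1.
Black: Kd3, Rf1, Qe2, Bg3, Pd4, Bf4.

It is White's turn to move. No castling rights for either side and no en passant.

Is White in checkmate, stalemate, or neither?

checkmate

White to move; white king on h1.
In check: yes, from the black rook on f1.
King squares — g1: attacked by Rf1; g2: attacked by Qe2; h2: attacked by Qe2.
Legal moves for White: none.
In check with no legal moves → checkmate.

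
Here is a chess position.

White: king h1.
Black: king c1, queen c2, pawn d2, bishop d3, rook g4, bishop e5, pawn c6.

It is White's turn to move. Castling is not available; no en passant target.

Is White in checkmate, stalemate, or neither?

White to move; white king on h1.
In check: no.
King squares — g1: attacked by Rg4; g2: attacked by Rg4; h2: attacked by Be5.
Legal moves for White: none.
Not in check and no legal moves → stalemate.

stalemate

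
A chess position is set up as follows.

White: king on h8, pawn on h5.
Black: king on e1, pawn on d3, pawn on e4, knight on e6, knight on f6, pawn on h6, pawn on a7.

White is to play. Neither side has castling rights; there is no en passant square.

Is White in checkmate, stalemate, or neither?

White to move; white king on h8.
In check: no.
King squares — g7: attacked by Ne6; h7: attacked by Nf6; g8: attacked by Nf6.
Legal moves for White: none.
Not in check and no legal moves → stalemate.

stalemate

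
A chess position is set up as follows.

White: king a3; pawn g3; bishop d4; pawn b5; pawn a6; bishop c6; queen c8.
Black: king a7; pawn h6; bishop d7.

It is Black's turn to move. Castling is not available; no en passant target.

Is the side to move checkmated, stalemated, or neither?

checkmate

Black to move; black king on a7.
In check: yes, from the white bishop on d4.
King squares — a6: attacked by Pb5; b6: attacked by Bd4; b7: attacked by Pa6; a8: attacked by Bc6; b8: attacked by Qc8.
Legal moves for Black: none.
In check with no legal moves → checkmate.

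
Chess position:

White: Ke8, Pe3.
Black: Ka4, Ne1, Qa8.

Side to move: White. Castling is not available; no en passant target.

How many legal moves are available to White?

White to move; king on e8.
In check: yes, from the black queen on a8.
Legal moves: Kf7, Ke7, Kd7.
Count: 3.

3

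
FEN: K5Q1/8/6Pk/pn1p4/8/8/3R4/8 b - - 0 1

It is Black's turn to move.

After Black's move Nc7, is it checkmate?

no

After Nc7: white king on a8; in check: yes, from the black knight on c7.
White has 3 legal replies: Kb8, Kb7, Ka7.
In check but a legal move exists → not checkmate.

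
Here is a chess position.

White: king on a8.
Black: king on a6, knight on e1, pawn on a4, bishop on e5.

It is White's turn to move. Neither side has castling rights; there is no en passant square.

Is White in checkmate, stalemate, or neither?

stalemate

White to move; white king on a8.
In check: no.
King squares — a7: attacked by Ka6; b7: attacked by Ka6; b8: attacked by Be5.
Legal moves for White: none.
Not in check and no legal moves → stalemate.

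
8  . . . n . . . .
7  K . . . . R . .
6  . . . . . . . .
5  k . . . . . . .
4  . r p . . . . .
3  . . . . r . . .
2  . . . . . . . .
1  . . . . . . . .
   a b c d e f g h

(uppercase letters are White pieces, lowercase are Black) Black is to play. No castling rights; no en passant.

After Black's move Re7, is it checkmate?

After Re7: white king on a7; in check: yes, from the black rook on e7.
White has 2 legal replies: Ka8, Rxe7.
In check but a legal move exists → not checkmate.

no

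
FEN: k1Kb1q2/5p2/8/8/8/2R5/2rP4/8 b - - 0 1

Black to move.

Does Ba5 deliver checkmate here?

no

After Ba5: white king on c8; in check: yes, from the black queen on f8.
White has 1 legal reply: Kd7.
In check but a legal move exists → not checkmate.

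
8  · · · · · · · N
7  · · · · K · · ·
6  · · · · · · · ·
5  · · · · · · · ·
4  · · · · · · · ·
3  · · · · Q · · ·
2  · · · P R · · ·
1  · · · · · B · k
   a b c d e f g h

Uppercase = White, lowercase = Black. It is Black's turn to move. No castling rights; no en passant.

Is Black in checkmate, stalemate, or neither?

stalemate

Black to move; black king on h1.
In check: no.
King squares — g1: attacked by Qe3; g2: attacked by Bf1; h2: attacked by Re2.
Legal moves for Black: none.
Not in check and no legal moves → stalemate.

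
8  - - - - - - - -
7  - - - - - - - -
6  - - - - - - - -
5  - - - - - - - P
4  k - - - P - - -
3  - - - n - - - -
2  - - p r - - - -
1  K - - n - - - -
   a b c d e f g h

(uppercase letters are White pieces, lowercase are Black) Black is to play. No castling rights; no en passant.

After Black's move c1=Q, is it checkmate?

After c1=Q: white king on a1; in check: yes, from the black queen on c1.
King squares — b1: attacked by Qc1; a2: attacked by Rd2; b2: attacked by Qc1.
White has no legal moves → checkmate.

yes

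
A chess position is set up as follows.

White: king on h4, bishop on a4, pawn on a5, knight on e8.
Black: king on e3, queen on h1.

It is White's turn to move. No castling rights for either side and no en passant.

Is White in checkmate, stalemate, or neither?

White to move; white king on h4.
In check: yes, from the black queen on h1.
King squares — g3: available; h3: attacked by Qh1; g4: available; g5: available; h5: attacked by Qh1.
Legal moves for White: Kg5, Kg4, Kg3.
White is in check but has 3 legal moves → neither.

neither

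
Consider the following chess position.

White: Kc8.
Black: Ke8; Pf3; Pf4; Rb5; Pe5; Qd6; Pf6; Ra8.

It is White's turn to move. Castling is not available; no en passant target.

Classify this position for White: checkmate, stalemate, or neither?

checkmate

White to move; white king on c8.
In check: yes, from the black rook on a8.
King squares — b7: attacked by Rb5; c7: attacked by Qd6; d7: attacked by Qd6; b8: attacked by Rb5; d8: attacked by Qd6.
Legal moves for White: none.
In check with no legal moves → checkmate.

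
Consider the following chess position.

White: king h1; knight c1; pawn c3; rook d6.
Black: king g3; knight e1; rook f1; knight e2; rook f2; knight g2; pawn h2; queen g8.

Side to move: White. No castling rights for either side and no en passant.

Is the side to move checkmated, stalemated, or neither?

White to move; white king on h1.
In check: yes, from the black rook on f1.
King squares — g1: attacked by Rf1; g2: attacked by Ne1; h2: attacked by Kg3.
Legal moves for White: none.
In check with no legal moves → checkmate.

checkmate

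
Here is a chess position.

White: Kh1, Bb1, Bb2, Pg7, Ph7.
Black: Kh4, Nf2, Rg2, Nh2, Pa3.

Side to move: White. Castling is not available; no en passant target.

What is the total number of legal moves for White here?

White to move; king on h1.
In check: yes, from the black knight on f2.
Legal moves: Kxg2.
Count: 1.

1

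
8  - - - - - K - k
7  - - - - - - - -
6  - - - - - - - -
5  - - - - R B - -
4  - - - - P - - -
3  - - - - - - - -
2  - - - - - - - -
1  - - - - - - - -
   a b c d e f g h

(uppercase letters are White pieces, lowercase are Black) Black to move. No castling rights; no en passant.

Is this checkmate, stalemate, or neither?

stalemate

Black to move; black king on h8.
In check: no.
King squares — g7: attacked by Kf8; h7: attacked by Bf5; g8: attacked by Kf8.
Legal moves for Black: none.
Not in check and no legal moves → stalemate.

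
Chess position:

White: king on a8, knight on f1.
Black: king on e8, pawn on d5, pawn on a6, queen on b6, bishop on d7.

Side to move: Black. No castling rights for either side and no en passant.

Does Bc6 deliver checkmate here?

yes

After Bc6: white king on a8; in check: yes, from the black bishop on c6.
King squares — a7: attacked by Qb6; b7: attacked by Qb6; b8: attacked by Qb6.
White has no legal moves → checkmate.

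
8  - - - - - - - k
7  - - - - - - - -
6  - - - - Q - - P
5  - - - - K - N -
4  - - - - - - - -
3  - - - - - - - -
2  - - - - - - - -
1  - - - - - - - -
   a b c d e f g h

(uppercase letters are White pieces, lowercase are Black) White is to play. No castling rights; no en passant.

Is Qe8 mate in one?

yes

After Qe8: black king on h8; in check: yes, from the white queen on e8.
King squares — g7: attacked by Ph6; h7: attacked by Ng5; g8: attacked by Qe8.
Black has no legal moves → checkmate.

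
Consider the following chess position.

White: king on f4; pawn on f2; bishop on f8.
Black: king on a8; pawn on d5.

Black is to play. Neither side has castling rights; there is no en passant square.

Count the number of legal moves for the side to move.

4

Black to move; king on a8.
In check: no.
Legal moves: Kb8, Kb7, Ka7, d4.
Count: 4.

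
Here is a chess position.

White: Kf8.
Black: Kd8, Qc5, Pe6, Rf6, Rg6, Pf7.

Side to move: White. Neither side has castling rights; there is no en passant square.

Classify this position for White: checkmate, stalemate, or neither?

checkmate

White to move; white king on f8.
In check: yes, from the black queen on c5.
King squares — e7: attacked by Qc5; f7: attacked by Rf6; g7: attacked by Rg6; e8: attacked by Kd8; g8: attacked by Rg6.
Legal moves for White: none.
In check with no legal moves → checkmate.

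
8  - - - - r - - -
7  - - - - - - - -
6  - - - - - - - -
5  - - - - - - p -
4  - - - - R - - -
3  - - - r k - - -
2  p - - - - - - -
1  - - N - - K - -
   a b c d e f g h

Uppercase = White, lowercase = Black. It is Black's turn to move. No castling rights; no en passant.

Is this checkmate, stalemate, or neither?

Black to move; black king on e3.
In check: yes, from the white rook on e4.
King squares — d2: available; e2: attacked by Nc1; f2: attacked by Kf1; d3: own rook; f3: available; d4: attacked by Re4; e4: available; f4: attacked by Re4.
Legal moves for Black: Kxe4, Kf3, Kd2, Rxe4.
Black is in check but has 4 legal moves → neither.

neither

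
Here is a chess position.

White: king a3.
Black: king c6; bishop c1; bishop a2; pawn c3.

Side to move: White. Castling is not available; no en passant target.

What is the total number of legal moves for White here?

White to move; king on a3.
In check: yes, from the black bishop on c1.
Legal moves: Kb4, Ka4, Kxa2.
Count: 3.

3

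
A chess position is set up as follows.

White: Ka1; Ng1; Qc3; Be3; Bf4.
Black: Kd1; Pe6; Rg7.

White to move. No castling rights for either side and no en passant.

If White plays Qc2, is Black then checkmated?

no

After Qc2: black king on d1; in check: yes, from the white queen on c2.
Black has 2 legal replies: Kxc2, Ke1.
In check but a legal move exists → not checkmate.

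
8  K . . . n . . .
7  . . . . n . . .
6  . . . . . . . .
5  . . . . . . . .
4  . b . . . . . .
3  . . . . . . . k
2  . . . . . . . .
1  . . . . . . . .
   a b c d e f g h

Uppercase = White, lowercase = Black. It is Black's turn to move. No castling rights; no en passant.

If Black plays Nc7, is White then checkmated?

After Nc7: white king on a8; in check: yes, from the black knight on c7.
White has 3 legal replies: Kb8, Kb7, Ka7.
In check but a legal move exists → not checkmate.

no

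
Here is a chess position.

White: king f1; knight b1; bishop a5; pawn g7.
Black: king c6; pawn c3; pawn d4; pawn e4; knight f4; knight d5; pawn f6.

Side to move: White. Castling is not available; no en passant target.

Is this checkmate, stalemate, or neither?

neither

White to move; white king on f1.
In check: no.
Legal moves for White: Bd8, Bc7, Bb6, Bb4, Bxc3, Kf2, Kg1, Ke1, Nxc3, Na3, Nd2, g8=Q, g8=R, g8=B, g8=N.
White has 15 legal moves and is not in check → neither.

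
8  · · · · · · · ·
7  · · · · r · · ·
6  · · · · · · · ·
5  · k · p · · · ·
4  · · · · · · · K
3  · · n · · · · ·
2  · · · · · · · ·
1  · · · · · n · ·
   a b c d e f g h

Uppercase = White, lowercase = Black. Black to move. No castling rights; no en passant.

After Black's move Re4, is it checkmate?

After Re4: white king on h4; in check: yes, from the black rook on e4.
White has 3 legal replies: Kh5, Kg5, Kh3.
In check but a legal move exists → not checkmate.

no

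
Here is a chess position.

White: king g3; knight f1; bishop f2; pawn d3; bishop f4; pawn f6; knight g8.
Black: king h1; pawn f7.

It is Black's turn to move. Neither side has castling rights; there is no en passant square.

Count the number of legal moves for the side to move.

Black to move; king on h1.
In check: no.
Legal moves: none.
Count: 0.

0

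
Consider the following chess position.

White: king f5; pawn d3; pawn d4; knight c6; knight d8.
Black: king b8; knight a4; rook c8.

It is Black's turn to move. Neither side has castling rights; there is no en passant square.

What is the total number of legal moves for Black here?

Black to move; king on b8.
In check: yes, from the white knight on c6.
Legal moves: Ka8, Kc7, Rxc6.
Count: 3.

3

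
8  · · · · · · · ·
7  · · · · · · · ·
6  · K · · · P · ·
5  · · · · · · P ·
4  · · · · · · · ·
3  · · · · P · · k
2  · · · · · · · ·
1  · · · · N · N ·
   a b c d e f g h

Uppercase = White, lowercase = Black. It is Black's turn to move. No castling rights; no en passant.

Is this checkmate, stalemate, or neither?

neither

Black to move; black king on h3.
In check: yes, from the white knight on g1.
Legal moves for Black: Kh4, Kg4, Kg3, Kh2.
Black is in check but has 4 legal moves → neither.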